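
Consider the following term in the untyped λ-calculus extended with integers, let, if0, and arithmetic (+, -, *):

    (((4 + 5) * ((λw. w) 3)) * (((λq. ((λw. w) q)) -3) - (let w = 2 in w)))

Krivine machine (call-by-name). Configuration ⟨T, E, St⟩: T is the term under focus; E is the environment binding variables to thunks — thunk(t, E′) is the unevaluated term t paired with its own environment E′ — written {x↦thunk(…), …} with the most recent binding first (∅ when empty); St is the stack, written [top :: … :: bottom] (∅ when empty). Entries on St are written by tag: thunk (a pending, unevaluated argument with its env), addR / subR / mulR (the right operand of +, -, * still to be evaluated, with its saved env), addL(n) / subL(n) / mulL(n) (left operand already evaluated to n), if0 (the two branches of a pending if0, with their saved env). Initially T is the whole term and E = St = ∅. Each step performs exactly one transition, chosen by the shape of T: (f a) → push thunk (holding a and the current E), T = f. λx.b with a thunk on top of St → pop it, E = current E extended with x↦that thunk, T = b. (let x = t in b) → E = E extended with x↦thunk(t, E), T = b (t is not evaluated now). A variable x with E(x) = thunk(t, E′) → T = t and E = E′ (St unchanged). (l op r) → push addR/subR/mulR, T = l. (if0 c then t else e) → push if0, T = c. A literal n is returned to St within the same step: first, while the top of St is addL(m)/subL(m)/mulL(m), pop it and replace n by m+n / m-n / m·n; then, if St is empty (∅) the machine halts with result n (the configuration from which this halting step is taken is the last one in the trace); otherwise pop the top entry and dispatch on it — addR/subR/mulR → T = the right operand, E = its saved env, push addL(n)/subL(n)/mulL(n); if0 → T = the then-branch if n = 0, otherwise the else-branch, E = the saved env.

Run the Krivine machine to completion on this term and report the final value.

Answer: -135

Machine steps:
step 0: ⟨T=(((4 + 5) * ((λw. w) 3)) * (((λq. ((λw. w) q)) -3) - (let w = 2 in w))); E=∅; St=∅⟩
step 1: ⟨T=((4 + 5) * ((λw. w) 3)); E=∅; St=[mulR]⟩
step 2: ⟨T=(4 + 5); E=∅; St=[mulR :: mulR]⟩
step 3: ⟨T=4; E=∅; St=[addR :: mulR :: mulR]⟩
step 4: ⟨T=5; E=∅; St=[addL(4) :: mulR :: mulR]⟩
step 5: ⟨T=((λw. w) 3); E=∅; St=[mulL(9) :: mulR]⟩
step 6: ⟨T=(λw. w); E=∅; St=[thunk :: mulL(9) :: mulR]⟩
step 7: ⟨T=w; E={w↦thunk(3, ∅)}; St=[mulL(9) :: mulR]⟩
step 8: ⟨T=3; E=∅; St=[mulL(9) :: mulR]⟩
step 9: ⟨T=(((λq. ((λw. w) q)) -3) - (let w = 2 in w)); E=∅; St=[mulL(27)]⟩
step 10: ⟨T=((λq. ((λw. w) q)) -3); E=∅; St=[subR :: mulL(27)]⟩
step 11: ⟨T=(λq. ((λw. w) q)); E=∅; St=[thunk :: subR :: mulL(27)]⟩
step 12: ⟨T=((λw. w) q); E={q↦thunk(-3, ∅)}; St=[subR :: mulL(27)]⟩
step 13: ⟨T=(λw. w); E={q↦thunk(-3, ∅)}; St=[thunk :: subR :: mulL(27)]⟩
step 14: ⟨T=w; E={w↦thunk(q, {q↦thunk(-3, ∅)}), q↦thunk(-3, ∅)}; St=[subR :: mulL(27)]⟩
step 15: ⟨T=q; E={q↦thunk(-3, ∅)}; St=[subR :: mulL(27)]⟩
step 16: ⟨T=-3; E=∅; St=[subR :: mulL(27)]⟩
step 17: ⟨T=(let w = 2 in w); E=∅; St=[subL(-3) :: mulL(27)]⟩
step 18: ⟨T=w; E={w↦thunk(2, ∅)}; St=[subL(-3) :: mulL(27)]⟩
step 19: ⟨T=2; E=∅; St=[subL(-3) :: mulL(27)]⟩
→ final value -135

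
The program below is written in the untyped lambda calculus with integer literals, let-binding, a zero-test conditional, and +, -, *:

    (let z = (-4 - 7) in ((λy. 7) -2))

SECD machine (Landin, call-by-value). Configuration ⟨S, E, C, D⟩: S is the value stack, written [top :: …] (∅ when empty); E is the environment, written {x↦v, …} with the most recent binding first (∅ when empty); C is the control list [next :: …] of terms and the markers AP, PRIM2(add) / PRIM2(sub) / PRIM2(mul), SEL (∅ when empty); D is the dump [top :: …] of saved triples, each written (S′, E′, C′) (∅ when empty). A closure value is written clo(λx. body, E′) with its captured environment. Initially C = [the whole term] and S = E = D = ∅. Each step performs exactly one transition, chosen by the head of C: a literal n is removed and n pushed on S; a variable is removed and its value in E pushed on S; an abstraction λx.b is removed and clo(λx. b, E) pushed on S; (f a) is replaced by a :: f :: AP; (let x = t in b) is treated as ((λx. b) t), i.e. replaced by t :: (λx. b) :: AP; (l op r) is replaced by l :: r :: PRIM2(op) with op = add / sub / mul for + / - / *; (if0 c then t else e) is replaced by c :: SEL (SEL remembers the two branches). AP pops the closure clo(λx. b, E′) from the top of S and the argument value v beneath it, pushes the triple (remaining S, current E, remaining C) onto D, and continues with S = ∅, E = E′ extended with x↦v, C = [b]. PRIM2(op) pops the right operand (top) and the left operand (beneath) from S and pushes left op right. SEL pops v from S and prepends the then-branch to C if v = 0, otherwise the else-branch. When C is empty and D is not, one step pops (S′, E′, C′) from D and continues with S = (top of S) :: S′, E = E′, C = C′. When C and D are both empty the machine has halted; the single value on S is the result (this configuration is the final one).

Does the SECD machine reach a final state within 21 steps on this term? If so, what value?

Answer: 7

Derivation:
[0] [S=∅ | E=∅ | C=[(let z = (-4 - 7) in ((λy. 7) -2))] | D=∅]
[1] [S=∅ | E=∅ | C=[(-4 - 7) :: (λz. ((λy. 7) -2)) :: AP] | D=∅]
[2] [S=∅ | E=∅ | C=[-4 :: 7 :: PRIM2(sub) :: (λz. ((λy. 7) -2)) :: AP] | D=∅]
[3] [S=[-4] | E=∅ | C=[7 :: PRIM2(sub) :: (λz. ((λy. 7) -2)) :: AP] | D=∅]
[4] [S=[7 :: -4] | E=∅ | C=[PRIM2(sub) :: (λz. ((λy. 7) -2)) :: AP] | D=∅]
[5] [S=[-11] | E=∅ | C=[(λz. ((λy. 7) -2)) :: AP] | D=∅]
[6] [S=[clo(λz. ((λy. 7) -2), ∅) :: -11] | E=∅ | C=[AP] | D=∅]
[7] [S=∅ | E={z↦-11} | C=[((λy. 7) -2)] | D=[(∅, ∅, ∅)]]
[8] [S=∅ | E={z↦-11} | C=[-2 :: (λy. 7) :: AP] | D=[(∅, ∅, ∅)]]
[9] [S=[-2] | E={z↦-11} | C=[(λy. 7) :: AP] | D=[(∅, ∅, ∅)]]
[10] [S=[clo(λy. 7, {z↦-11}) :: -2] | E={z↦-11} | C=[AP] | D=[(∅, ∅, ∅)]]
[11] [S=∅ | E={y↦-2, z↦-11} | C=[7] | D=[(∅, {z↦-11}, ∅) :: (∅, ∅, ∅)]]
[12] [S=[7] | E={y↦-2, z↦-11} | C=∅ | D=[(∅, {z↦-11}, ∅) :: (∅, ∅, ∅)]]
[13] [S=[7] | E={z↦-11} | C=∅ | D=[(∅, ∅, ∅)]]
[14] [S=[7] | E=∅ | C=∅ | D=∅]
→ final value 7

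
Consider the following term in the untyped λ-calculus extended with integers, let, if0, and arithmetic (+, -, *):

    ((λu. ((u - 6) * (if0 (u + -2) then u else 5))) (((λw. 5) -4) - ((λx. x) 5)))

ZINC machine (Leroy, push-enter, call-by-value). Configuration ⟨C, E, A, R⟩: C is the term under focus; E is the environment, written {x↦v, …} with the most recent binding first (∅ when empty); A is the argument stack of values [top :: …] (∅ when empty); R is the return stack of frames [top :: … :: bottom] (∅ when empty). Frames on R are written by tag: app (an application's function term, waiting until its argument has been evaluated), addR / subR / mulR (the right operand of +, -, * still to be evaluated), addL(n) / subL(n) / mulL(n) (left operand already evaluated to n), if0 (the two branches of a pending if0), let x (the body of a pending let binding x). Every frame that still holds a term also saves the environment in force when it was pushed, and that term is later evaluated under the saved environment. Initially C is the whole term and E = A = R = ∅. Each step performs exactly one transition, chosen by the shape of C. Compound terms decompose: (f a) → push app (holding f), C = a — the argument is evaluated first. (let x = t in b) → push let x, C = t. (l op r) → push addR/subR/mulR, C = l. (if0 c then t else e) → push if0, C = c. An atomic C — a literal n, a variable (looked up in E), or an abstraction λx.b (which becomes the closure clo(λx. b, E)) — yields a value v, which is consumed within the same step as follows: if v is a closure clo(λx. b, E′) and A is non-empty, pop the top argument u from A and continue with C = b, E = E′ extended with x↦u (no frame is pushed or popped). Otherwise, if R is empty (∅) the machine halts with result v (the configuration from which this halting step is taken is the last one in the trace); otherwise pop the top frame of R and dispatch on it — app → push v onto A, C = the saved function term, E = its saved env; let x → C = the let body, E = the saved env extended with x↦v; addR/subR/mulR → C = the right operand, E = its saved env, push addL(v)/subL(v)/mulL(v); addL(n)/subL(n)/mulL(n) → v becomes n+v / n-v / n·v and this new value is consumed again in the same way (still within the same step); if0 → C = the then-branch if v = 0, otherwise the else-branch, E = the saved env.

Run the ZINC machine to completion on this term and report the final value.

step 0: [C=((λu. ((u - 6) * (if0 (u + -2) then u else 5))) (((λw. 5) -4) - ((λx. x) 5))) | E=∅ | A=∅ | R=∅]
step 1: [C=(((λw. 5) -4) - ((λx. x) 5)) | E=∅ | A=∅ | R=[app]]
step 2: [C=((λw. 5) -4) | E=∅ | A=∅ | R=[subR :: app]]
step 3: [C=-4 | E=∅ | A=∅ | R=[app :: subR :: app]]
step 4: [C=(λw. 5) | E=∅ | A=[-4] | R=[subR :: app]]
step 5: [C=5 | E={w↦-4} | A=∅ | R=[subR :: app]]
step 6: [C=((λx. x) 5) | E=∅ | A=∅ | R=[subL(5) :: app]]
step 7: [C=5 | E=∅ | A=∅ | R=[app :: subL(5) :: app]]
step 8: [C=(λx. x) | E=∅ | A=[5] | R=[subL(5) :: app]]
step 9: [C=x | E={x↦5} | A=∅ | R=[subL(5) :: app]]
step 10: [C=(λu. ((u - 6) * (if0 (u + -2) then u else 5))) | E=∅ | A=[0] | R=∅]
step 11: [C=((u - 6) * (if0 (u + -2) then u else 5)) | E={u↦0} | A=∅ | R=∅]
step 12: [C=(u - 6) | E={u↦0} | A=∅ | R=[mulR]]
step 13: [C=u | E={u↦0} | A=∅ | R=[subR :: mulR]]
step 14: [C=6 | E={u↦0} | A=∅ | R=[subL(0) :: mulR]]
step 15: [C=(if0 (u + -2) then u else 5) | E={u↦0} | A=∅ | R=[mulL(-6)]]
step 16: [C=(u + -2) | E={u↦0} | A=∅ | R=[if0 :: mulL(-6)]]
step 17: [C=u | E={u↦0} | A=∅ | R=[addR :: if0 :: mulL(-6)]]
step 18: [C=-2 | E={u↦0} | A=∅ | R=[addL(0) :: if0 :: mulL(-6)]]
step 19: [C=5 | E={u↦0} | A=∅ | R=[mulL(-6)]]
→ final value -30

Answer: -30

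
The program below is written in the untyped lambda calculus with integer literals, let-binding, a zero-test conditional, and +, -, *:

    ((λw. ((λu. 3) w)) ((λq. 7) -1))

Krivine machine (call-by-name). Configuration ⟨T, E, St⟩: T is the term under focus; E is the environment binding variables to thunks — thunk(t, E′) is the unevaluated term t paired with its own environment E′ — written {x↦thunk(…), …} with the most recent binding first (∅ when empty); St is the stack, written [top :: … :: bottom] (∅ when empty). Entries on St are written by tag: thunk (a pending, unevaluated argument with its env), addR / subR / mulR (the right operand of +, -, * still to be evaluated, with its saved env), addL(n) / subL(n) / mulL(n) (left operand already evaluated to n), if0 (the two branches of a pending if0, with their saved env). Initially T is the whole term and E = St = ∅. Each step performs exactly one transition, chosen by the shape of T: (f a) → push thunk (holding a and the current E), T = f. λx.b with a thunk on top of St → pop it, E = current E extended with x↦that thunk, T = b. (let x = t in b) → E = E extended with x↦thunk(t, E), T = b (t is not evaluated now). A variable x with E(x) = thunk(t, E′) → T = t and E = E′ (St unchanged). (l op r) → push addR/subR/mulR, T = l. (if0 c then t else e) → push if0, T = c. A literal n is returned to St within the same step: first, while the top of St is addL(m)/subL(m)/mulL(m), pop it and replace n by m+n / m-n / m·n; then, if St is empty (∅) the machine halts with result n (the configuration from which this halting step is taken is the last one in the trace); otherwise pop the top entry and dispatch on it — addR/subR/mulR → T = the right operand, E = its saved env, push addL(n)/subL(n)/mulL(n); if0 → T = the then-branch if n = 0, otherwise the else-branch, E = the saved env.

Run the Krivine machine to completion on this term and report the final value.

[0] <T=((λw. ((λu. 3) w)) ((λq. 7) -1)), E=∅, St=∅>
[1] <T=(λw. ((λu. 3) w)), E=∅, St=[thunk]>
[2] <T=((λu. 3) w), E={w↦thunk(((λq. 7) -1), ∅)}, St=∅>
[3] <T=(λu. 3), E={w↦thunk(((λq. 7) -1), ∅)}, St=[thunk]>
[4] <T=3, E={u↦thunk(w, {w↦thunk(((λq. 7) -1), ∅)}), w↦thunk(((λq. 7) -1), ∅)}, St=∅>
→ final value 3

Answer: 3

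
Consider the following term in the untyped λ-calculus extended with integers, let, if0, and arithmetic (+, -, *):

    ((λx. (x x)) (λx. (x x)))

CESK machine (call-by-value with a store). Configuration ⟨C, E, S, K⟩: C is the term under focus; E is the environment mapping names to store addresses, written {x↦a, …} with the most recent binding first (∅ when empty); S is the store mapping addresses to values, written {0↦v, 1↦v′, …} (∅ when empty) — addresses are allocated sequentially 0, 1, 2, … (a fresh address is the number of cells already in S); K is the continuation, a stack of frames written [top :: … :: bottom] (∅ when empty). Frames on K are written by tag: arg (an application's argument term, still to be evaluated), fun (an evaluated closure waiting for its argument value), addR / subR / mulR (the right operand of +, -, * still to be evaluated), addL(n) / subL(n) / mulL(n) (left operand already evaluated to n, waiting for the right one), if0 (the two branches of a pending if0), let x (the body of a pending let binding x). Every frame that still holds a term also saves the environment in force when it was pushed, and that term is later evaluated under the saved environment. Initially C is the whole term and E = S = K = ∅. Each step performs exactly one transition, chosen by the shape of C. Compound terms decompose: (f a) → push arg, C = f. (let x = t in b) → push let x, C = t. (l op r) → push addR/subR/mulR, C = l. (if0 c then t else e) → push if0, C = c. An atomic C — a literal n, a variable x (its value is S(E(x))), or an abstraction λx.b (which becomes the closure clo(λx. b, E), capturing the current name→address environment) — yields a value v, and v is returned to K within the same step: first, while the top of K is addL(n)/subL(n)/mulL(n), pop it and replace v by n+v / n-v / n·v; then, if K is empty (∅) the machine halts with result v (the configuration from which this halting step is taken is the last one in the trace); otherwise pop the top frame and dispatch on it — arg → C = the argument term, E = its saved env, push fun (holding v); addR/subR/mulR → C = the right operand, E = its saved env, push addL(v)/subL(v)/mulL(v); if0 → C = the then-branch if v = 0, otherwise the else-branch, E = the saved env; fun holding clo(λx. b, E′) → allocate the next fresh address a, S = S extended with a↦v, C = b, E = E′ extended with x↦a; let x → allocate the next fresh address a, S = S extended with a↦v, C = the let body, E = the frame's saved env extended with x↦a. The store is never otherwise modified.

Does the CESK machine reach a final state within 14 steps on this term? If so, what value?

step 0: [C=((λx. (x x)) (λx. (x x))) | E=∅ | S=∅ | K=∅]
step 1: [C=(λx. (x x)) | E=∅ | S=∅ | K=[arg]]
step 2: [C=(λx. (x x)) | E=∅ | S=∅ | K=[fun]]
step 3: [C=(x x) | E={x↦0} | S={0↦clo(λx. (x x), ∅)} | K=∅]
step 4: [C=x | E={x↦0} | S={0↦clo(λx. (x x), ∅)} | K=[arg]]
step 5: [C=x | E={x↦0} | S={0↦clo(λx. (x x), ∅)} | K=[fun]]
step 6: [C=(x x) | E={x↦1} | S={0↦clo(λx. (x x), ∅), 1↦clo(λx. (x x), ∅)} | K=∅]
step 7: [C=x | E={x↦1} | S={0↦clo(λx. (x x), ∅), 1↦clo(λx. (x x), ∅)} | K=[arg]]
step 8: [C=x | E={x↦1} | S={0↦clo(λx. (x x), ∅), 1↦clo(λx. (x x), ∅)} | K=[fun]]
step 9: [C=(x x) | E={x↦2} | S={0↦clo(λx. (x x), ∅), 1↦clo(λx. (x x), ∅), 2↦clo(λx. (x x), ∅)} | K=∅]
step 10: [C=x | E={x↦2} | S={0↦clo(λx. (x x), ∅), 1↦clo(λx. (x x), ∅), 2↦clo(λx. (x x), ∅)} | K=[arg]]
step 11: [C=x | E={x↦2} | S={0↦clo(λx. (x x), ∅), 1↦clo(λx. (x x), ∅), 2↦clo(λx. (x x), ∅)} | K=[fun]]
step 12: [C=(x x) | E={x↦3} | S={0↦clo(λx. (x x), ∅), 1↦clo(λx. (x x), ∅), 2↦clo(λx. (x x), ∅), 3↦clo(λx. (x x), ∅)} | K=∅]
step 13: [C=x | E={x↦3} | S={0↦clo(λx. (x x), ∅), 1↦clo(λx. (x x), ∅), 2↦clo(λx. (x x), ∅), 3↦clo(λx. (x x), ∅)} | K=[arg]]
step 14: [C=x | E={x↦3} | S={0↦clo(λx. (x x), ∅), 1↦clo(λx. (x x), ∅), 2↦clo(λx. (x x), ∅), 3↦clo(λx. (x x), ∅)} | K=[fun]]
→ 14 transitions taken and the configuration is still not final: no result within 14 steps

Answer: DIVERGES (no final state within 14 steps)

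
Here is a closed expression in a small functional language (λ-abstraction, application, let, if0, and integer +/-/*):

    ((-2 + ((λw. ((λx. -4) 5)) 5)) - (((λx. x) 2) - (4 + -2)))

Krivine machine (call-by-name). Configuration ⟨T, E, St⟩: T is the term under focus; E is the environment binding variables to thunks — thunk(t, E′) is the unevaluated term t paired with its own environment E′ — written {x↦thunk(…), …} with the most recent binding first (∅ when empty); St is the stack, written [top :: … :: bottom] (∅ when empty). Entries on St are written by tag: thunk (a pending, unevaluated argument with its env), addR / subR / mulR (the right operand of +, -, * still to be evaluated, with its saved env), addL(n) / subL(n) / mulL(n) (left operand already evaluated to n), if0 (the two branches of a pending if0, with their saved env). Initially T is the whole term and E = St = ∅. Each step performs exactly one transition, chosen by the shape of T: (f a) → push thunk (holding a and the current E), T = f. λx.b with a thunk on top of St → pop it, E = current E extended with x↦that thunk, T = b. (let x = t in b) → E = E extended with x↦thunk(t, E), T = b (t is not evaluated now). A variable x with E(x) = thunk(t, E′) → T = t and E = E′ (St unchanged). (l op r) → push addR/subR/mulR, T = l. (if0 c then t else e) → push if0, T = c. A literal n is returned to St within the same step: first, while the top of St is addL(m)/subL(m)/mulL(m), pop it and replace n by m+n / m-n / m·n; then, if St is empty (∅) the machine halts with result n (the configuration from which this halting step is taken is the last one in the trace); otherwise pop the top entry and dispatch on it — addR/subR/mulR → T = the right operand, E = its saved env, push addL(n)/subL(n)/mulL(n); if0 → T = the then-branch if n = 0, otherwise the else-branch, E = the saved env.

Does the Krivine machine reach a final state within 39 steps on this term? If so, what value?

Answer: -6

Machine steps:
step 0: <T=((-2 + ((λw. ((λx. -4) 5)) 5)) - (((λx. x) 2) - (4 + -2))), E=∅, St=∅>
step 1: <T=(-2 + ((λw. ((λx. -4) 5)) 5)), E=∅, St=[subR]>
step 2: <T=-2, E=∅, St=[addR :: subR]>
step 3: <T=((λw. ((λx. -4) 5)) 5), E=∅, St=[addL(-2) :: subR]>
step 4: <T=(λw. ((λx. -4) 5)), E=∅, St=[thunk :: addL(-2) :: subR]>
step 5: <T=((λx. -4) 5), E={w↦thunk(5, ∅)}, St=[addL(-2) :: subR]>
step 6: <T=(λx. -4), E={w↦thunk(5, ∅)}, St=[thunk :: addL(-2) :: subR]>
step 7: <T=-4, E={x↦thunk(5, {w↦thunk(5, ∅)}), w↦thunk(5, ∅)}, St=[addL(-2) :: subR]>
step 8: <T=(((λx. x) 2) - (4 + -2)), E=∅, St=[subL(-6)]>
step 9: <T=((λx. x) 2), E=∅, St=[subR :: subL(-6)]>
step 10: <T=(λx. x), E=∅, St=[thunk :: subR :: subL(-6)]>
step 11: <T=x, E={x↦thunk(2, ∅)}, St=[subR :: subL(-6)]>
step 12: <T=2, E=∅, St=[subR :: subL(-6)]>
step 13: <T=(4 + -2), E=∅, St=[subL(2) :: subL(-6)]>
step 14: <T=4, E=∅, St=[addR :: subL(2) :: subL(-6)]>
step 15: <T=-2, E=∅, St=[addL(4) :: subL(2) :: subL(-6)]>
→ final value -6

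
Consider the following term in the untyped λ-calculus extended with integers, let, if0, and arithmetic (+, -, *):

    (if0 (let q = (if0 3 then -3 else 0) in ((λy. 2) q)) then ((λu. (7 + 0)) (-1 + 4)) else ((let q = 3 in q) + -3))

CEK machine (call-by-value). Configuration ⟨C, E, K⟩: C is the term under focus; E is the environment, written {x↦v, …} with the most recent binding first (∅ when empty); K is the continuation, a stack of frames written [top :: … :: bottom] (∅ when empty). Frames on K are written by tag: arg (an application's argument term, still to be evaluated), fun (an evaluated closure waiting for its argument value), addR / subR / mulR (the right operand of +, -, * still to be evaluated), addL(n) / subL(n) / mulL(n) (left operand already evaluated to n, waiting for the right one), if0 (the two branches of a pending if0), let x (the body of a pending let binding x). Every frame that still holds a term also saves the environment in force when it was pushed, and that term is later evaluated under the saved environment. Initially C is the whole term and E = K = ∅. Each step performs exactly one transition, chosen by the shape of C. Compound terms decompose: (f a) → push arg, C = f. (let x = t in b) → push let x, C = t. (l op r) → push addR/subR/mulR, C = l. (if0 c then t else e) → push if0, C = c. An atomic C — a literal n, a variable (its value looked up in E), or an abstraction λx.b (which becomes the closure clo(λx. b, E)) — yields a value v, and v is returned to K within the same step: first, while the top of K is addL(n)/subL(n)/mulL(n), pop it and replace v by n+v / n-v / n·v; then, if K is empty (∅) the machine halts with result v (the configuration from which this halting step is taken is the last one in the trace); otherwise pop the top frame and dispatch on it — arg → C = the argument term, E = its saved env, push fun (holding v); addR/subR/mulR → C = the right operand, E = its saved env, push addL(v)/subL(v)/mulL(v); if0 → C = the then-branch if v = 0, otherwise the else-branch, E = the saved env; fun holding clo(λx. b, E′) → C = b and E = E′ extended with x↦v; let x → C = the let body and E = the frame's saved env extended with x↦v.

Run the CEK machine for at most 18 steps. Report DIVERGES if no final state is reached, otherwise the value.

Answer: 0

Execution trace:
t=0: ⟨C=(if0 (let q = (if0 3 then -3 else 0) in ((λy. 2) q)) then ((λu. (7 + 0)) (-1 + 4)) else ((let q = 3 in q) + -3)); E=∅; K=∅⟩
t=1: ⟨C=(let q = (if0 3 then -3 else 0) in ((λy. 2) q)); E=∅; K=[if0]⟩
t=2: ⟨C=(if0 3 then -3 else 0); E=∅; K=[let q :: if0]⟩
t=3: ⟨C=3; E=∅; K=[if0 :: let q :: if0]⟩
t=4: ⟨C=0; E=∅; K=[let q :: if0]⟩
t=5: ⟨C=((λy. 2) q); E={q↦0}; K=[if0]⟩
t=6: ⟨C=(λy. 2); E={q↦0}; K=[arg :: if0]⟩
t=7: ⟨C=q; E={q↦0}; K=[fun :: if0]⟩
t=8: ⟨C=2; E={y↦0, q↦0}; K=[if0]⟩
t=9: ⟨C=((let q = 3 in q) + -3); E=∅; K=∅⟩
t=10: ⟨C=(let q = 3 in q); E=∅; K=[addR]⟩
t=11: ⟨C=3; E=∅; K=[let q :: addR]⟩
t=12: ⟨C=q; E={q↦3}; K=[addR]⟩
t=13: ⟨C=-3; E=∅; K=[addL(3)]⟩
→ final value 0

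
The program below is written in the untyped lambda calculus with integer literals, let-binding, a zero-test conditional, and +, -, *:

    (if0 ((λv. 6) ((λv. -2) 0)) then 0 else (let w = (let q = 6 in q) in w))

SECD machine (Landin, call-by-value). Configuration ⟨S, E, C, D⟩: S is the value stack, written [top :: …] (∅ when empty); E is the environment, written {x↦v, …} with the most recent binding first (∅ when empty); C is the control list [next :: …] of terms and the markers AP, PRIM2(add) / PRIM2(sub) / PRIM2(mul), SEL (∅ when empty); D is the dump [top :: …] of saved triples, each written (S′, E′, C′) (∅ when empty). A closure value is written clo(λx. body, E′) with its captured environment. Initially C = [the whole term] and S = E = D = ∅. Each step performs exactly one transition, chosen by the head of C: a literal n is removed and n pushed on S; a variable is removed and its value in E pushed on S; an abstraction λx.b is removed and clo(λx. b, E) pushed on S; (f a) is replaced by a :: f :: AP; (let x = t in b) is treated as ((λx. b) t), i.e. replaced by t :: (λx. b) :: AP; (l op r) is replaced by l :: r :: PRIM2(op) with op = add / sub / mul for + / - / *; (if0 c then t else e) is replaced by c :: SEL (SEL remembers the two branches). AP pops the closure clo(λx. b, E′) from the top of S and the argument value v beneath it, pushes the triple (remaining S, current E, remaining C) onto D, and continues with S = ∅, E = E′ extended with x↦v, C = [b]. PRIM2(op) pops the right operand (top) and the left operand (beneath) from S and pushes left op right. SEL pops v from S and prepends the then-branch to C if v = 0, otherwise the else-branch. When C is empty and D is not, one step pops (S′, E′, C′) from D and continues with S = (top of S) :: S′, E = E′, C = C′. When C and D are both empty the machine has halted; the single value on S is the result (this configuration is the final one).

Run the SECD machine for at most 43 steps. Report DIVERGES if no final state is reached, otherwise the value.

Answer: 6

Derivation:
0. <S=∅, E=∅, C=[(if0 ((λv. 6) ((λv. -2) 0)) then 0 else (let w = (let q = 6 in q) in w))], D=∅>
1. <S=∅, E=∅, C=[((λv. 6) ((λv. -2) 0)) :: SEL], D=∅>
2. <S=∅, E=∅, C=[((λv. -2) 0) :: (λv. 6) :: AP :: SEL], D=∅>
3. <S=∅, E=∅, C=[0 :: (λv. -2) :: AP :: (λv. 6) :: AP :: SEL], D=∅>
4. <S=[0], E=∅, C=[(λv. -2) :: AP :: (λv. 6) :: AP :: SEL], D=∅>
5. <S=[clo(λv. -2, ∅) :: 0], E=∅, C=[AP :: (λv. 6) :: AP :: SEL], D=∅>
6. <S=∅, E={v↦0}, C=[-2], D=[(∅, ∅, [(λv. 6) :: AP :: SEL])]>
7. <S=[-2], E={v↦0}, C=∅, D=[(∅, ∅, [(λv. 6) :: AP :: SEL])]>
8. <S=[-2], E=∅, C=[(λv. 6) :: AP :: SEL], D=∅>
9. <S=[clo(λv. 6, ∅) :: -2], E=∅, C=[AP :: SEL], D=∅>
10. <S=∅, E={v↦-2}, C=[6], D=[(∅, ∅, [SEL])]>
11. <S=[6], E={v↦-2}, C=∅, D=[(∅, ∅, [SEL])]>
12. <S=[6], E=∅, C=[SEL], D=∅>
13. <S=∅, E=∅, C=[(let w = (let q = 6 in q) in w)], D=∅>
14. <S=∅, E=∅, C=[(let q = 6 in q) :: (λw. w) :: AP], D=∅>
15. <S=∅, E=∅, C=[6 :: (λq. q) :: AP :: (λw. w) :: AP], D=∅>
16. <S=[6], E=∅, C=[(λq. q) :: AP :: (λw. w) :: AP], D=∅>
17. <S=[clo(λq. q, ∅) :: 6], E=∅, C=[AP :: (λw. w) :: AP], D=∅>
18. <S=∅, E={q↦6}, C=[q], D=[(∅, ∅, [(λw. w) :: AP])]>
19. <S=[6], E={q↦6}, C=∅, D=[(∅, ∅, [(λw. w) :: AP])]>
20. <S=[6], E=∅, C=[(λw. w) :: AP], D=∅>
21. <S=[clo(λw. w, ∅) :: 6], E=∅, C=[AP], D=∅>
22. <S=∅, E={w↦6}, C=[w], D=[(∅, ∅, ∅)]>
23. <S=[6], E={w↦6}, C=∅, D=[(∅, ∅, ∅)]>
24. <S=[6], E=∅, C=∅, D=∅>
→ final value 6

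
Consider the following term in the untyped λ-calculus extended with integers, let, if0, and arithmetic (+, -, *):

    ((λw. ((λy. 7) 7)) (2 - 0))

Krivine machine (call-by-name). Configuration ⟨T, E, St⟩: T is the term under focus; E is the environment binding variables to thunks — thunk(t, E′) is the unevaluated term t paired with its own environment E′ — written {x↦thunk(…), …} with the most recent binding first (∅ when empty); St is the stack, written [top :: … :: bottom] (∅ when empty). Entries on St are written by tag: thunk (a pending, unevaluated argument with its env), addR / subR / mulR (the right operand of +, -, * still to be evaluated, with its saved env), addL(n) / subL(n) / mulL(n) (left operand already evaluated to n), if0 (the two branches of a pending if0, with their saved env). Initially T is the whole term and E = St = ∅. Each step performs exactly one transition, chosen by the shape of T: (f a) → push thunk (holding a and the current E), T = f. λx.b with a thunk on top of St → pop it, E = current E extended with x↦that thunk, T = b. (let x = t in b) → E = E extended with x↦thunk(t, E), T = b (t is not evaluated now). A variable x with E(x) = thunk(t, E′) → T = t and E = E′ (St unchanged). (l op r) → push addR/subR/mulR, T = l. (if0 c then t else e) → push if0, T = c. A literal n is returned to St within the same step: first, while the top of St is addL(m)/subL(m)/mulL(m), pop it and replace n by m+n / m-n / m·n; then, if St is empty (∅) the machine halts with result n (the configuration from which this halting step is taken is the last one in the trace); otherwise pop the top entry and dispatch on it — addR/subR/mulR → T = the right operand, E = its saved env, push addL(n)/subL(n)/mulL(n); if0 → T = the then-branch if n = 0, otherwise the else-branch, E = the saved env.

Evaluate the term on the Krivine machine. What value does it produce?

Answer: 7

Derivation:
t=0: ⟨T=((λw. ((λy. 7) 7)) (2 - 0)); E=∅; St=∅⟩
t=1: ⟨T=(λw. ((λy. 7) 7)); E=∅; St=[thunk]⟩
t=2: ⟨T=((λy. 7) 7); E={w↦thunk((2 - 0), ∅)}; St=∅⟩
t=3: ⟨T=(λy. 7); E={w↦thunk((2 - 0), ∅)}; St=[thunk]⟩
t=4: ⟨T=7; E={y↦thunk(7, {w↦thunk((2 - 0), ∅)}), w↦thunk((2 - 0), ∅)}; St=∅⟩
→ final value 7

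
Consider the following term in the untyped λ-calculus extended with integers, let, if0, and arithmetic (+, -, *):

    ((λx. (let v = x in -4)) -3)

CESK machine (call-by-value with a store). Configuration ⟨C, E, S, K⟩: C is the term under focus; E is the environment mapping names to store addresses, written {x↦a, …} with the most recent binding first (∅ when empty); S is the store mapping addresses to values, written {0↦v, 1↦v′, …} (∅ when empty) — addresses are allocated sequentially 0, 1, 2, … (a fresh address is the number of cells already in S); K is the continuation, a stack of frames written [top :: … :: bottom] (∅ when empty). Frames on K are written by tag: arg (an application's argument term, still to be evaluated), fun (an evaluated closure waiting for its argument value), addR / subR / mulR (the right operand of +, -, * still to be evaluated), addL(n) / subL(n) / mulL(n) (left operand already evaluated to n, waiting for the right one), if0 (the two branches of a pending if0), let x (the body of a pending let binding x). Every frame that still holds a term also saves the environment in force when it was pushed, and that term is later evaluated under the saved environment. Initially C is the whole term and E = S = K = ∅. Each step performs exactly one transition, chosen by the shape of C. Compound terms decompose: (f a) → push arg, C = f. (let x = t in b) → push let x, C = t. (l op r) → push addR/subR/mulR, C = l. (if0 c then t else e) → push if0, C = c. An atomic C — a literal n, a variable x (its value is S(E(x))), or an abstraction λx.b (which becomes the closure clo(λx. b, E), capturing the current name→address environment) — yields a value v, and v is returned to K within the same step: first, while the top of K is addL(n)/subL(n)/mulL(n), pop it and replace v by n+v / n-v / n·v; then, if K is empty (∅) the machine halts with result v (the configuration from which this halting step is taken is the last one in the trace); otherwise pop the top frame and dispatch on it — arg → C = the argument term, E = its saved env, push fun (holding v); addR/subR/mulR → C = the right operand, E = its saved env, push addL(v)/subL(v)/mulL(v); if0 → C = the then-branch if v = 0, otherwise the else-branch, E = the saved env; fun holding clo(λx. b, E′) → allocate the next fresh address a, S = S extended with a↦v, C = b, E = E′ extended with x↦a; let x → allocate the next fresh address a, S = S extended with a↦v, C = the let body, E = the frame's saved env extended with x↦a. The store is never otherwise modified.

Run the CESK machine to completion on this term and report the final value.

Answer: -4

Machine steps:
0. ⟨C=((λx. (let v = x in -4)) -3); E=∅; S=∅; K=∅⟩
1. ⟨C=(λx. (let v = x in -4)); E=∅; S=∅; K=[arg]⟩
2. ⟨C=-3; E=∅; S=∅; K=[fun]⟩
3. ⟨C=(let v = x in -4); E={x↦0}; S={0↦-3}; K=∅⟩
4. ⟨C=x; E={x↦0}; S={0↦-3}; K=[let v]⟩
5. ⟨C=-4; E={v↦1, x↦0}; S={0↦-3, 1↦-3}; K=∅⟩
→ final value -4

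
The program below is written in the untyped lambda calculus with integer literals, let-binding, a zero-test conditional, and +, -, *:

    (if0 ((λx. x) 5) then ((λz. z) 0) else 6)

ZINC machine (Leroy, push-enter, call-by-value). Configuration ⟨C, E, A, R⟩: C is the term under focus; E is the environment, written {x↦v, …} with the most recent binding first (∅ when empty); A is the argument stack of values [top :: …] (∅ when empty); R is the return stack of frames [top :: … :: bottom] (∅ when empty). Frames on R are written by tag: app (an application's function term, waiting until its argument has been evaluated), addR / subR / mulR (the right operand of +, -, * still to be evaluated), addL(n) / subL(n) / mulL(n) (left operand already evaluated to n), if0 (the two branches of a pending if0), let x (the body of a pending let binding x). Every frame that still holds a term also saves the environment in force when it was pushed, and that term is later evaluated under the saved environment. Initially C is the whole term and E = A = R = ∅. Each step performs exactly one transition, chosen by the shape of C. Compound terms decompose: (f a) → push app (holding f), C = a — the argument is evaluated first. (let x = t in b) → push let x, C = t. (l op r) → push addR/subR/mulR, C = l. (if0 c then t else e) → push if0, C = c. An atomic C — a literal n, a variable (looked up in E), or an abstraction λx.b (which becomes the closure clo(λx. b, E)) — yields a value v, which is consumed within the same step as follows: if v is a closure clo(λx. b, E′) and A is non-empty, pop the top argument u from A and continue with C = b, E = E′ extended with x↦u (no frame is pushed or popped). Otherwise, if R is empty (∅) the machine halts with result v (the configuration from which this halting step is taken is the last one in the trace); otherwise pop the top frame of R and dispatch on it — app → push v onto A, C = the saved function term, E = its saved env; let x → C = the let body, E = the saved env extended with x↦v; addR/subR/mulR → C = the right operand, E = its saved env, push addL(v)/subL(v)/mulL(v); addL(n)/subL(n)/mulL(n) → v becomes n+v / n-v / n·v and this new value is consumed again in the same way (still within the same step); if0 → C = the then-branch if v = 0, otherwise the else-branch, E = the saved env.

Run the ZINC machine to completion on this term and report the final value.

Answer: 6

Derivation:
t=0: <C=(if0 ((λx. x) 5) then ((λz. z) 0) else 6), E=∅, A=∅, R=∅>
t=1: <C=((λx. x) 5), E=∅, A=∅, R=[if0]>
t=2: <C=5, E=∅, A=∅, R=[app :: if0]>
t=3: <C=(λx. x), E=∅, A=[5], R=[if0]>
t=4: <C=x, E={x↦5}, A=∅, R=[if0]>
t=5: <C=6, E=∅, A=∅, R=∅>
→ final value 6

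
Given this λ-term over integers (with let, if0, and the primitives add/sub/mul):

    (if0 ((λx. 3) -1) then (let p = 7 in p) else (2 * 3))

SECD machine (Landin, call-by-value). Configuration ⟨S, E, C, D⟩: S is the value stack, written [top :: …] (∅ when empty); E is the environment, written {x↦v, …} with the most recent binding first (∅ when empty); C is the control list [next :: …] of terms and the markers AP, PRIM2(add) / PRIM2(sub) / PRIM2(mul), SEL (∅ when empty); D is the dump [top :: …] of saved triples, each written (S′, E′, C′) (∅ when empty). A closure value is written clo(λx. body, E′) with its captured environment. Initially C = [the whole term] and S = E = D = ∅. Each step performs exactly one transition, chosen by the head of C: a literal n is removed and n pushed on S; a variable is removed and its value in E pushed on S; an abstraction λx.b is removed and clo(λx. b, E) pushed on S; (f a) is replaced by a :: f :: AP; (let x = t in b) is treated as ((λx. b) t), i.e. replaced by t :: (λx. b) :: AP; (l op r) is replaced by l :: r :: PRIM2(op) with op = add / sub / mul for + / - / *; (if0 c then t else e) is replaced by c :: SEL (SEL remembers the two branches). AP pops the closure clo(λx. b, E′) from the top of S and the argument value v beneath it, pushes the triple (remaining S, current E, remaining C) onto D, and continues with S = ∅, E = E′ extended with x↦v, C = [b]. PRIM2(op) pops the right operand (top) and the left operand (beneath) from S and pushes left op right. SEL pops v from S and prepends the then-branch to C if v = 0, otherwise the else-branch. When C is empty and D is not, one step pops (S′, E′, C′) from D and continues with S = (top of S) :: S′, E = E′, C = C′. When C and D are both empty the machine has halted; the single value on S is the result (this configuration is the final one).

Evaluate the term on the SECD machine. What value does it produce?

Answer: 6

Machine steps:
t=0: ⟨S=∅; E=∅; C=[(if0 ((λx. 3) -1) then (let p = 7 in p) else (2 * 3))]; D=∅⟩
t=1: ⟨S=∅; E=∅; C=[((λx. 3) -1) :: SEL]; D=∅⟩
t=2: ⟨S=∅; E=∅; C=[-1 :: (λx. 3) :: AP :: SEL]; D=∅⟩
t=3: ⟨S=[-1]; E=∅; C=[(λx. 3) :: AP :: SEL]; D=∅⟩
t=4: ⟨S=[clo(λx. 3, ∅) :: -1]; E=∅; C=[AP :: SEL]; D=∅⟩
t=5: ⟨S=∅; E={x↦-1}; C=[3]; D=[(∅, ∅, [SEL])]⟩
t=6: ⟨S=[3]; E={x↦-1}; C=∅; D=[(∅, ∅, [SEL])]⟩
t=7: ⟨S=[3]; E=∅; C=[SEL]; D=∅⟩
t=8: ⟨S=∅; E=∅; C=[(2 * 3)]; D=∅⟩
t=9: ⟨S=∅; E=∅; C=[2 :: 3 :: PRIM2(mul)]; D=∅⟩
t=10: ⟨S=[2]; E=∅; C=[3 :: PRIM2(mul)]; D=∅⟩
t=11: ⟨S=[3 :: 2]; E=∅; C=[PRIM2(mul)]; D=∅⟩
t=12: ⟨S=[6]; E=∅; C=∅; D=∅⟩
→ final value 6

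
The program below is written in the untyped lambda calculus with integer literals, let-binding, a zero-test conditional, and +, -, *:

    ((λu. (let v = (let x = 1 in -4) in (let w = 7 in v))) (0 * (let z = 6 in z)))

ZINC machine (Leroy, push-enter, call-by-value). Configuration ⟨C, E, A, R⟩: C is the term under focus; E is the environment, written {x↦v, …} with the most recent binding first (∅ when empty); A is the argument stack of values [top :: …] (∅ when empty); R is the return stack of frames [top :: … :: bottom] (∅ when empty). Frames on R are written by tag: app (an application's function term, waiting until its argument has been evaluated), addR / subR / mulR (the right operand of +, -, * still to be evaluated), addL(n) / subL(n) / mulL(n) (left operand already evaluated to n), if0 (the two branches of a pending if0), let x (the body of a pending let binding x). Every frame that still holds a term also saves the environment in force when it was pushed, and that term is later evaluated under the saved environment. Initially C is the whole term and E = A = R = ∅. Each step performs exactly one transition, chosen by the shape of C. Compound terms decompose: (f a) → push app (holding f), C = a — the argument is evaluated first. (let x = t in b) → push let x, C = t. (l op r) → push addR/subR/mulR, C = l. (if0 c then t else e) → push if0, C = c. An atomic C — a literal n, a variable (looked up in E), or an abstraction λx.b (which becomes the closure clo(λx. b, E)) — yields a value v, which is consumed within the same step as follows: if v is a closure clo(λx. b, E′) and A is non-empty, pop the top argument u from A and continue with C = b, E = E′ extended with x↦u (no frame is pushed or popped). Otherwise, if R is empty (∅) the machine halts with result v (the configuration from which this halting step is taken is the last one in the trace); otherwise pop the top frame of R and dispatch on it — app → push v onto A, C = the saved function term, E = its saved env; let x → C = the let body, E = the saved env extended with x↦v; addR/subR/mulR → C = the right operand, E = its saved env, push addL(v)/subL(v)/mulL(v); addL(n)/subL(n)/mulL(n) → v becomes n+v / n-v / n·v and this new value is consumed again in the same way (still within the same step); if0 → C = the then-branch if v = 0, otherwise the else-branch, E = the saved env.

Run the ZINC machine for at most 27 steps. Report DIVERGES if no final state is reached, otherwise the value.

Answer: -4

Derivation:
[0] ⟨C=((λu. (let v = (let x = 1 in -4) in (let w = 7 in v))) (0 * (let z = 6 in z))); E=∅; A=∅; R=∅⟩
[1] ⟨C=(0 * (let z = 6 in z)); E=∅; A=∅; R=[app]⟩
[2] ⟨C=0; E=∅; A=∅; R=[mulR :: app]⟩
[3] ⟨C=(let z = 6 in z); E=∅; A=∅; R=[mulL(0) :: app]⟩
[4] ⟨C=6; E=∅; A=∅; R=[let z :: mulL(0) :: app]⟩
[5] ⟨C=z; E={z↦6}; A=∅; R=[mulL(0) :: app]⟩
[6] ⟨C=(λu. (let v = (let x = 1 in -4) in (let w = 7 in v))); E=∅; A=[0]; R=∅⟩
[7] ⟨C=(let v = (let x = 1 in -4) in (let w = 7 in v)); E={u↦0}; A=∅; R=∅⟩
[8] ⟨C=(let x = 1 in -4); E={u↦0}; A=∅; R=[let v]⟩
[9] ⟨C=1; E={u↦0}; A=∅; R=[let x :: let v]⟩
[10] ⟨C=-4; E={x↦1, u↦0}; A=∅; R=[let v]⟩
[11] ⟨C=(let w = 7 in v); E={v↦-4, u↦0}; A=∅; R=∅⟩
[12] ⟨C=7; E={v↦-4, u↦0}; A=∅; R=[let w]⟩
[13] ⟨C=v; E={w↦7, v↦-4, u↦0}; A=∅; R=∅⟩
→ final value -4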